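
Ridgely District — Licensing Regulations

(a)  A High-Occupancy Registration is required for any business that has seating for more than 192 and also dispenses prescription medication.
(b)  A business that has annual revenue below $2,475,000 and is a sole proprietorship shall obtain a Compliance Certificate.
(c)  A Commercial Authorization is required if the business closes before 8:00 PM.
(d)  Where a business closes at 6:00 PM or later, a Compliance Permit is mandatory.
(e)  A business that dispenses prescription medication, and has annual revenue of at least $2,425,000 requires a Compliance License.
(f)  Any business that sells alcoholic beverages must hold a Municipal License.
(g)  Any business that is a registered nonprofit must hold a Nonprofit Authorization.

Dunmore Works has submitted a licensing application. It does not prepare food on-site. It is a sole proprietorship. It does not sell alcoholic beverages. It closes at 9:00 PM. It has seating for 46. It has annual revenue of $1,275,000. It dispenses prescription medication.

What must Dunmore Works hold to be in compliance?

Compliance Certificate, Compliance Permit

(a) seating 46 ≤ 192; dispenses prescription medication → High-Occupancy Registration not required.
(b) revenue $1,275,000 < $2,475,000; is a sole proprietorship → Compliance Certificate required.
(c) closes 9:00 PM, after 8:00 PM → Commercial Authorization not required.
(d) closes 9:00 PM, after 6:00 PM → Compliance Permit required.
(e) dispenses prescription medication; revenue $1,275,000 < $2,425,000 → Compliance License not required.
(f) does not sell alcoholic beverages → Municipal License not required.
(g) is a sole proprietorship (not: is a registered nonprofit) → Nonprofit Authorization not required.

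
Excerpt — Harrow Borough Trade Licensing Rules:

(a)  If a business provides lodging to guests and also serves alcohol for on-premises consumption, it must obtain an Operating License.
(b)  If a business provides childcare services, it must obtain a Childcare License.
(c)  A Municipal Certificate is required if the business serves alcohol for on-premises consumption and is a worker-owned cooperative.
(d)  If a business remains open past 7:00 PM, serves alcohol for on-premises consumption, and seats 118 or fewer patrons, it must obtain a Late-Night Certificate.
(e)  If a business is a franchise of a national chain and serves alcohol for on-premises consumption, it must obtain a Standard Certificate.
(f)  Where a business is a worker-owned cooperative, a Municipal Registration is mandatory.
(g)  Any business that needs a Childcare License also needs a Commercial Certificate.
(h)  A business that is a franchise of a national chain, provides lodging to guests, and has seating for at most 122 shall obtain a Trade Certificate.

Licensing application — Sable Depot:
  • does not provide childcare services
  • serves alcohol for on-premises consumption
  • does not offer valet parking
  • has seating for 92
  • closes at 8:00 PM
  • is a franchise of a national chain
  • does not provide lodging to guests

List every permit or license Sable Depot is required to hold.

(a) does not provide lodging to guests; serves alcohol for on-premises consumption → Operating License not required.
(b) does not provide childcare services → Childcare License not required.
(c) serves alcohol for on-premises consumption; is a franchise of a national chain (not: is a worker-owned cooperative) → Municipal Certificate not required.
(d) closes 8:00 PM, after 7:00 PM; serves alcohol for on-premises consumption; seating 92 ≤ 118 → Late-Night Certificate required.
(e) is a franchise of a national chain; serves alcohol for on-premises consumption → Standard Certificate required.
(f) is a franchise of a national chain (not: is a worker-owned cooperative) → Municipal Registration not required.
(g) Childcare License is not required → no effect.
(h) is a franchise of a national chain; does not provide lodging to guests; seating 92 ≤ 122 → Trade Certificate not required.

Late-Night Certificate, Standard Certificate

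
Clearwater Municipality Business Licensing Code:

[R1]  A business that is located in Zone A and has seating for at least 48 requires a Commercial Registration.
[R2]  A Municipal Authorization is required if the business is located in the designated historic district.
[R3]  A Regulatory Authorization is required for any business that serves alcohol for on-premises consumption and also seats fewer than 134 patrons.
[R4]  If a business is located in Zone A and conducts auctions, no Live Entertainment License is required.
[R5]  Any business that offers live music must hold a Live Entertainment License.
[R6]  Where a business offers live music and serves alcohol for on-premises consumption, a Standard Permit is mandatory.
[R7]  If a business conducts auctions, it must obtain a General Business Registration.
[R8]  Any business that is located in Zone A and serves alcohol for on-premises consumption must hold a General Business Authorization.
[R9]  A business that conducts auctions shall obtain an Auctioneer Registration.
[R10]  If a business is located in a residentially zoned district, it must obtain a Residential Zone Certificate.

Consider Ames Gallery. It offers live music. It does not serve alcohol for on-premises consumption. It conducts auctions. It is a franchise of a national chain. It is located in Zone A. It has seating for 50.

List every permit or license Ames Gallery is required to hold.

[R1] is located in Zone A; seating 50 ≥ 48 → Commercial Registration required.
[R2] is located in Zone A (not: is located in the designated historic district) → Municipal Authorization not required.
[R3] does not serve alcohol for on-premises consumption; seating 50 < 134 → Regulatory Authorization not required.
[R4] is located in Zone A; conducts auctions → exempt from Live Entertainment License.
[R5] offers live music → Live Entertainment License required.
[R6] offers live music; does not serve alcohol for on-premises consumption → Standard Permit not required.
[R7] conducts auctions → General Business Registration required.
[R8] is located in Zone A; does not serve alcohol for on-premises consumption → General Business Authorization not required.
[R9] conducts auctions → Auctioneer Registration required.
[R10] is located in Zone A (not: is located in a residentially zoned district) → Residential Zone Certificate not required.

Auctioneer Registration, Commercial Registration, General Business Registration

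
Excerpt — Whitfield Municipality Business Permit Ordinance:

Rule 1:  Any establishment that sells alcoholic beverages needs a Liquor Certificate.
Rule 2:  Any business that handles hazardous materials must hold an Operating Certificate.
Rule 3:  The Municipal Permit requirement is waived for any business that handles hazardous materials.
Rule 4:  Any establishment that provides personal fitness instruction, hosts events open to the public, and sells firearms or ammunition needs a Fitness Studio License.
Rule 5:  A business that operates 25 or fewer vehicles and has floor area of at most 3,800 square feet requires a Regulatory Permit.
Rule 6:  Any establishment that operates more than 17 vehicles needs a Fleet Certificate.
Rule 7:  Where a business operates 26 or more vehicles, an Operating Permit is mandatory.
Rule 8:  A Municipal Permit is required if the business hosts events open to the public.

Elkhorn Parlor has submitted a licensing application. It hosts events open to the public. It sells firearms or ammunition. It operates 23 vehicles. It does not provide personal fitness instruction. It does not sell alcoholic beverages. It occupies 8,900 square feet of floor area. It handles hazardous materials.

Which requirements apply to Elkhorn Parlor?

Fleet Certificate, Operating Certificate

Rule 1: does not sell alcoholic beverages → Liquor Certificate not required.
Rule 2: handles hazardous materials → Operating Certificate required.
Rule 3: handles hazardous materials → exempt from Municipal Permit.
Rule 4: does not provide personal fitness instruction; hosts events open to the public; sells firearms or ammunition → Fitness Studio License not required.
Rule 5: vehicles 23 ≤ 25; floor area 8,900 square feet > 3,800 square feet → Regulatory Permit not required.
Rule 6: vehicles 23 > 17 → Fleet Certificate required.
Rule 7: vehicles 23 < 26 → Operating Permit not required.
Rule 8: hosts events open to the public → Municipal Permit required.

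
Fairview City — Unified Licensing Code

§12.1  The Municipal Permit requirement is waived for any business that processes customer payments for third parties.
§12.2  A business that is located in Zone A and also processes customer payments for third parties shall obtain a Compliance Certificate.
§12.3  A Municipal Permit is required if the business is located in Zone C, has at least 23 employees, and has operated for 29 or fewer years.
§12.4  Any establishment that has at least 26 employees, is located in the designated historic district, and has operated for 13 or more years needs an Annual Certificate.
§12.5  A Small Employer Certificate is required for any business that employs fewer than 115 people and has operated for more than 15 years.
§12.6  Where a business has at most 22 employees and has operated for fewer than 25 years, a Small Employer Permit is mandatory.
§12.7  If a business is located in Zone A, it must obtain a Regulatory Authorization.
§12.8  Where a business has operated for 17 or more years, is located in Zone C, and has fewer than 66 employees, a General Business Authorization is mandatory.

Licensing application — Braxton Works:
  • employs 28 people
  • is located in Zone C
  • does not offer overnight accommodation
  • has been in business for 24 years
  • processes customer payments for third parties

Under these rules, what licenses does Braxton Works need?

General Business Authorization, Small Employer Certificate

§12.1 processes customer payments for third parties → exempt from Municipal Permit.
§12.2 is located in Zone C (not: is located in Zone A); processes customer payments for third parties → Compliance Certificate not required.
§12.3 is located in Zone C; employees 28 ≥ 23; years in business 24 ≤ 29 → Municipal Permit required.
§12.4 employees 28 ≥ 26; is located in Zone C (not: is located in the designated historic district); years in business 24 ≥ 13 → Annual Certificate not required.
§12.5 employees 28 < 115; years in business 24 > 15 → Small Employer Certificate required.
§12.6 employees 28 > 22; years in business 24 < 25 → Small Employer Permit not required.
§12.7 is located in Zone C (not: is located in Zone A) → Regulatory Authorization not required.
§12.8 years in business 24 ≥ 17; is located in Zone C; employees 28 < 66 → General Business Authorization required.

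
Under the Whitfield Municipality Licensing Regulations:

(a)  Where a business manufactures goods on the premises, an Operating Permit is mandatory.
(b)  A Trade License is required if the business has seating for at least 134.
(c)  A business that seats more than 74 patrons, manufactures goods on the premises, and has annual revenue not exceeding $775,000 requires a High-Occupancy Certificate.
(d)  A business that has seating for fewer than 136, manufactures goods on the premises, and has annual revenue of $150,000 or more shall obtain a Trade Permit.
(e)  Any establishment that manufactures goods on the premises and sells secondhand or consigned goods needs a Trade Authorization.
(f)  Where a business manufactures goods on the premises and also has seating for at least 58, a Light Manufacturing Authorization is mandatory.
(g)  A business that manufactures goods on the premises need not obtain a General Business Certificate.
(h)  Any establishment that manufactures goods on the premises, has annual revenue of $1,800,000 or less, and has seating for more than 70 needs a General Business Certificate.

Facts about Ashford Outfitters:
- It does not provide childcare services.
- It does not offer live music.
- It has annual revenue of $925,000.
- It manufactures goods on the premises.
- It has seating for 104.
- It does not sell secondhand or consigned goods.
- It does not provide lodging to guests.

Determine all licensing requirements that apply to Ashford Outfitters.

(a) manufactures goods on the premises → Operating Permit required.
(b) seating 104 < 134 → Trade License not required.
(c) seating 104 > 74; manufactures goods on the premises; revenue $925,000 > $775,000 → High-Occupancy Certificate not required.
(d) seating 104 < 136; manufactures goods on the premises; revenue $925,000 ≥ $150,000 → Trade Permit required.
(e) manufactures goods on the premises; does not sell secondhand or consigned goods → Trade Authorization not required.
(f) manufactures goods on the premises; seating 104 ≥ 58 → Light Manufacturing Authorization required.
(g) manufactures goods on the premises → exempt from General Business Certificate.
(h) manufactures goods on the premises; revenue $925,000 ≤ $1,800,000; seating 104 > 70 → General Business Certificate required.

Light Manufacturing Authorization, Operating Permit, Trade Permit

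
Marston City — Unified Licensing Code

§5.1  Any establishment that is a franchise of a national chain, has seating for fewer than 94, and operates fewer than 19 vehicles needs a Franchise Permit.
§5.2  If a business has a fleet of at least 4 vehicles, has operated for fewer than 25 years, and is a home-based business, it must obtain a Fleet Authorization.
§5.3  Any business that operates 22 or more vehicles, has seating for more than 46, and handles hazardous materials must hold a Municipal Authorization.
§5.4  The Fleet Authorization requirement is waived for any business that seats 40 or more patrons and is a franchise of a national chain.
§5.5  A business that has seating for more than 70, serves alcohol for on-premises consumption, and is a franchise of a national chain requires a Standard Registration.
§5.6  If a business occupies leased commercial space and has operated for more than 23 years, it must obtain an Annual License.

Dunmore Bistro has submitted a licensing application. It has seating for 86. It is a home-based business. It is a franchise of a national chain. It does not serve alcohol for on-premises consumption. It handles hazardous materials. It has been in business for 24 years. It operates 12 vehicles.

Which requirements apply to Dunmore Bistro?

§5.1 is a franchise of a national chain; seating 86 < 94; vehicles 12 < 19 → Franchise Permit required.
§5.2 vehicles 12 ≥ 4; years in business 24 < 25; is a home-based business → Fleet Authorization required.
§5.3 vehicles 12 < 22; seating 86 > 46; handles hazardous materials → Municipal Authorization not required.
§5.4 seating 86 ≥ 40; is a franchise of a national chain → exempt from Fleet Authorization.
§5.5 seating 86 > 70; does not serve alcohol for on-premises consumption; is a franchise of a national chain → Standard Registration not required.
§5.6 is a home-based business (not: occupies leased commercial space); years in business 24 > 23 → Annual License not required.

Franchise Permit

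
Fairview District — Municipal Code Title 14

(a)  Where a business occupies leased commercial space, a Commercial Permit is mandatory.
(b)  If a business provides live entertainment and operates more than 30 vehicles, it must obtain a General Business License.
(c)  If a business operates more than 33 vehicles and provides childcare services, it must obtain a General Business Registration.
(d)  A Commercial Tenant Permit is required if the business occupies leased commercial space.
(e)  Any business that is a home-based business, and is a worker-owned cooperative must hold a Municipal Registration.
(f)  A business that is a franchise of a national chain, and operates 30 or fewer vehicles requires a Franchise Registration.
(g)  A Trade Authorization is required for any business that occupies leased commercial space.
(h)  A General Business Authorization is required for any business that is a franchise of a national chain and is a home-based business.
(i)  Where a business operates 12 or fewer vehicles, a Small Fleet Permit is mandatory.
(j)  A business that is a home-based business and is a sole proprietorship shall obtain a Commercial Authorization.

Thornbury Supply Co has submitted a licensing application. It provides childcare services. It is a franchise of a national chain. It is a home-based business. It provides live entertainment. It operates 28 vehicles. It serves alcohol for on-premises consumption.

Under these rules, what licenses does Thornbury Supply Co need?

Franchise Registration, General Business Authorization

(a) is a home-based business (not: occupies leased commercial space) → Commercial Permit not required.
(b) provides live entertainment; vehicles 28 ≤ 30 → General Business License not required.
(c) vehicles 28 ≤ 33; provides childcare services → General Business Registration not required.
(d) is a home-based business (not: occupies leased commercial space) → Commercial Tenant Permit not required.
(e) is a home-based business; is a franchise of a national chain (not: is a worker-owned cooperative) → Municipal Registration not required.
(f) is a franchise of a national chain; vehicles 28 ≤ 30 → Franchise Registration required.
(g) is a home-based business (not: occupies leased commercial space) → Trade Authorization not required.
(h) is a franchise of a national chain; is a home-based business → General Business Authorization required.
(i) vehicles 28 > 12 → Small Fleet Permit not required.
(j) is a home-based business; is a franchise of a national chain (not: is a sole proprietorship) → Commercial Authorization not required.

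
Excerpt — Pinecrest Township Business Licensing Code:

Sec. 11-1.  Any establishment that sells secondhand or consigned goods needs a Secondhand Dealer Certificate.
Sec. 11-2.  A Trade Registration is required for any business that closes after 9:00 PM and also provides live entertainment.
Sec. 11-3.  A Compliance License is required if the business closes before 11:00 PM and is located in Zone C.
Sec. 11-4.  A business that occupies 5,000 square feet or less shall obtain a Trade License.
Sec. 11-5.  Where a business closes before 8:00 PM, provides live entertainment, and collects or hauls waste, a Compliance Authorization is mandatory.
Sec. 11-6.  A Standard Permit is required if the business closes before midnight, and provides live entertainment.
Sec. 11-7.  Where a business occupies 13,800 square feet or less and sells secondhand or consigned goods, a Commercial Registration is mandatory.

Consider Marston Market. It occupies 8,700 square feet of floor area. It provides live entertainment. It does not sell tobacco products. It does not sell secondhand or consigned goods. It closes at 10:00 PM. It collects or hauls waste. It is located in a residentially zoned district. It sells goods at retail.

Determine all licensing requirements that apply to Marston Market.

Sec. 11-1. does not sell secondhand or consigned goods → Secondhand Dealer Certificate not required.
Sec. 11-2. closes 10:00 PM, after 9:00 PM; provides live entertainment → Trade Registration required.
Sec. 11-3. closes 10:00 PM, at/before 11:00 PM; is located in a residentially zoned district (not: is located in Zone C) → Compliance License not required.
Sec. 11-4. floor area 8,700 square feet > 5,000 square feet → Trade License not required.
Sec. 11-5. closes 10:00 PM, after 8:00 PM; provides live entertainment; collects or hauls waste → Compliance Authorization not required.
Sec. 11-6. closes 10:00 PM, at/before midnight; provides live entertainment → Standard Permit required.
Sec. 11-7. floor area 8,700 square feet ≤ 13,800 square feet; does not sell secondhand or consigned goods → Commercial Registration not required.

Standard Permit, Trade Registration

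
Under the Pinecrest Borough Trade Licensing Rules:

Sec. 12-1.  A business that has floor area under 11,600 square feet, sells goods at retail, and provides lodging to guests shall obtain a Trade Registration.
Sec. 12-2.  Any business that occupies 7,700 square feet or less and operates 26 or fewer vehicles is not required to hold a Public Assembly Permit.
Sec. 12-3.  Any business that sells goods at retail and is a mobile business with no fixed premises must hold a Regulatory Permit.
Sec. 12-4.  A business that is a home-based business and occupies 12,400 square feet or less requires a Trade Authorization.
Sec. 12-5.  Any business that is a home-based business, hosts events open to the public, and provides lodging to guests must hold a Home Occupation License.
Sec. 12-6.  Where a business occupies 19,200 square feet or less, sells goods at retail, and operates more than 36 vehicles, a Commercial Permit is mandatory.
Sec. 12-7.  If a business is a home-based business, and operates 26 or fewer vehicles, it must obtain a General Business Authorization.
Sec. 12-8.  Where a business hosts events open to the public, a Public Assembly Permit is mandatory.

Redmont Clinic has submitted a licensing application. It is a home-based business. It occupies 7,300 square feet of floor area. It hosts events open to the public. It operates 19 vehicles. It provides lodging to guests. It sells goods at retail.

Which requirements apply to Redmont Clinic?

Sec. 12-1. floor area 7,300 square feet < 11,600 square feet; sells goods at retail; provides lodging to guests → Trade Registration required.
Sec. 12-2. floor area 7,300 square feet ≤ 7,700 square feet; vehicles 19 ≤ 26 → exempt from Public Assembly Permit.
Sec. 12-3. sells goods at retail; is a home-based business (not: is a mobile business with no fixed premises) → Regulatory Permit not required.
Sec. 12-4. is a home-based business; floor area 7,300 square feet ≤ 12,400 square feet → Trade Authorization required.
Sec. 12-5. is a home-based business; hosts events open to the public; provides lodging to guests → Home Occupation License required.
Sec. 12-6. floor area 7,300 square feet ≤ 19,200 square feet; sells goods at retail; vehicles 19 ≤ 36 → Commercial Permit not required.
Sec. 12-7. is a home-based business; vehicles 19 ≤ 26 → General Business Authorization required.
Sec. 12-8. hosts events open to the public → Public Assembly Permit required.

General Business Authorization, Home Occupation License, Trade Authorization, Trade Registration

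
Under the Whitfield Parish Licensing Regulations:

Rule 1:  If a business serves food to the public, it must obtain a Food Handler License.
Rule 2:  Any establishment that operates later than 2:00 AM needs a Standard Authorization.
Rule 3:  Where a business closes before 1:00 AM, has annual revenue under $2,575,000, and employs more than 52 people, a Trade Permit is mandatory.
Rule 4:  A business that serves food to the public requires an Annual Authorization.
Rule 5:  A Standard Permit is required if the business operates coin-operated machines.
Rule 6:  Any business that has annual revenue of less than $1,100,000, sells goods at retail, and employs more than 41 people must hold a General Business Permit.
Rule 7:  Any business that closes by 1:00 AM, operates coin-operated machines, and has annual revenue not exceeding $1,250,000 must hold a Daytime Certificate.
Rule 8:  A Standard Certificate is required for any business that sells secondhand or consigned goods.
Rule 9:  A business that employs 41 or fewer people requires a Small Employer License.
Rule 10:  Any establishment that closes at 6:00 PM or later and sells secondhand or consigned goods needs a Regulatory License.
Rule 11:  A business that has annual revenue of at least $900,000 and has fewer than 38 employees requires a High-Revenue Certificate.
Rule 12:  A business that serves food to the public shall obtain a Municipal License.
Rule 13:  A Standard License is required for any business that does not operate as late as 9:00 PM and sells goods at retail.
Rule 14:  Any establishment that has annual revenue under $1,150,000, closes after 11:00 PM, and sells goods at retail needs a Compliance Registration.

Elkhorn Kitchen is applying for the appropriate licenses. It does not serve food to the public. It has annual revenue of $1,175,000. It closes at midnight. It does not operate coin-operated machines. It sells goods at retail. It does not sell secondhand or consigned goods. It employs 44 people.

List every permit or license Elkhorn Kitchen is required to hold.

Rule 1: does not serve food to the public → Food Handler License not required.
Rule 2: closes midnight, at/before 2:00 AM → Standard Authorization not required.
Rule 3: closes midnight, at/before 1:00 AM; revenue $1,175,000 < $2,575,000; employees 44 ≤ 52 → Trade Permit not required.
Rule 4: does not serve food to the public → Annual Authorization not required.
Rule 5: does not operate coin-operated machines → Standard Permit not required.
Rule 6: revenue $1,175,000 ≥ $1,100,000; sells goods at retail; employees 44 > 41 → General Business Permit not required.
Rule 7: closes midnight, at/before 1:00 AM; does not operate coin-operated machines; revenue $1,175,000 ≤ $1,250,000 → Daytime Certificate not required.
Rule 8: does not sell secondhand or consigned goods → Standard Certificate not required.
Rule 9: employees 44 > 41 → Small Employer License not required.
Rule 10: closes midnight, after 6:00 PM; does not sell secondhand or consigned goods → Regulatory License not required.
Rule 11: revenue $1,175,000 ≥ $900,000; employees 44 ≥ 38 → High-Revenue Certificate not required.
Rule 12: does not serve food to the public → Municipal License not required.
Rule 13: closes midnight, after 9:00 PM; sells goods at retail → Standard License not required.
Rule 14: revenue $1,175,000 ≥ $1,150,000; closes midnight, after 11:00 PM; sells goods at retail → Compliance Registration not required.

None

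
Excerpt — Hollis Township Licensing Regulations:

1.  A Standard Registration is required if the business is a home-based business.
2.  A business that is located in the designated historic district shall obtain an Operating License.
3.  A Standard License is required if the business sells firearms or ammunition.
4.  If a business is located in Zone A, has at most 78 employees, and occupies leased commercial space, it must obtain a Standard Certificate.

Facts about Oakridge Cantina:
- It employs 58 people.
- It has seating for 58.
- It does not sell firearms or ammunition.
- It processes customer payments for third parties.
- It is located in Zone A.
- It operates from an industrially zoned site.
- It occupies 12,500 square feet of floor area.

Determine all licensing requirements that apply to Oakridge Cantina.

1. operates from an industrially zoned site (not: is a home-based business) → Standard Registration not required.
2. is located in Zone A (not: is located in the designated historic district) → Operating License not required.
3. does not sell firearms or ammunition → Standard License not required.
4. is located in Zone A; employees 58 ≤ 78; operates from an industrially zoned site (not: occupies leased commercial space) → Standard Certificate not required.

None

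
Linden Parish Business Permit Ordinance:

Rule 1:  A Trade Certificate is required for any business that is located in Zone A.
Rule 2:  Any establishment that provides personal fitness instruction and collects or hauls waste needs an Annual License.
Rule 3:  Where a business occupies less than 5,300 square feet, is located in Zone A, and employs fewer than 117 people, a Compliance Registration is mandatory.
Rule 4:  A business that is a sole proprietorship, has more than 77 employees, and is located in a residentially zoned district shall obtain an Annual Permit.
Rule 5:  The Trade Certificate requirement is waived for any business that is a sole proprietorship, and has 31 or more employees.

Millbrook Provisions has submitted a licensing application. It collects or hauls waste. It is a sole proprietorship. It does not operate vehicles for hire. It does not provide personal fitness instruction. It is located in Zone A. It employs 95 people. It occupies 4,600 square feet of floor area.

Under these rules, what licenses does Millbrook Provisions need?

Rule 1: is located in Zone A → Trade Certificate required.
Rule 2: does not provide personal fitness instruction; collects or hauls waste → Annual License not required.
Rule 3: floor area 4,600 square feet < 5,300 square feet; is located in Zone A; employees 95 < 117 → Compliance Registration required.
Rule 4: is a sole proprietorship; employees 95 > 77; is located in Zone A (not: is located in a residentially zoned district) → Annual Permit not required.
Rule 5: is a sole proprietorship; employees 95 ≥ 31 → exempt from Trade Certificate.

Compliance Registration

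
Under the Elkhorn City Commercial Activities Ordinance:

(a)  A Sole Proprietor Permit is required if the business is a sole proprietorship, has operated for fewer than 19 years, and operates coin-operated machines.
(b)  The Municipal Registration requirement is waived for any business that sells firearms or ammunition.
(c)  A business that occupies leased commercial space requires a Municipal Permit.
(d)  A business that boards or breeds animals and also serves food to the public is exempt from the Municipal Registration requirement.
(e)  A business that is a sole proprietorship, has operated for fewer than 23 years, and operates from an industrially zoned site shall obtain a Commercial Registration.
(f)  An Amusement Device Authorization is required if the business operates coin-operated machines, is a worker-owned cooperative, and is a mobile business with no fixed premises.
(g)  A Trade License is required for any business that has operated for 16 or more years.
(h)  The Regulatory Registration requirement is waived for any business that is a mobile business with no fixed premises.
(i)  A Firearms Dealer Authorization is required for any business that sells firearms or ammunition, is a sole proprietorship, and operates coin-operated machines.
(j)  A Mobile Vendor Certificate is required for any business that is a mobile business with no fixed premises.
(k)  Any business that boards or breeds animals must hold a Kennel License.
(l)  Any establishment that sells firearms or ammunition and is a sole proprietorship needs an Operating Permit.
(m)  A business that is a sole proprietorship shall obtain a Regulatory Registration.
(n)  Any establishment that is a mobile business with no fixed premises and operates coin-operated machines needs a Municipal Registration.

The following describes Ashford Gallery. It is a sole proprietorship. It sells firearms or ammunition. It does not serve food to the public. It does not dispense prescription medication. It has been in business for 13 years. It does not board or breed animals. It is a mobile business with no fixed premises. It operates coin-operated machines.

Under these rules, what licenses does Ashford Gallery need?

Firearms Dealer Authorization, Mobile Vendor Certificate, Operating Permit, Sole Proprietor Permit

(a) is a sole proprietorship; years in business 13 < 19; operates coin-operated machines → Sole Proprietor Permit required.
(b) sells firearms or ammunition → exempt from Municipal Registration.
(c) is a mobile business with no fixed premises (not: occupies leased commercial space) → Municipal Permit not required.
(d) does not board or breed animals; does not serve food to the public → Municipal Registration exemption does not apply.
(e) is a sole proprietorship; years in business 13 < 23; is a mobile business with no fixed premises (not: operates from an industrially zoned site) → Commercial Registration not required.
(f) operates coin-operated machines; is a sole proprietorship (not: is a worker-owned cooperative); is a mobile business with no fixed premises → Amusement Device Authorization not required.
(g) years in business 13 < 16 → Trade License not required.
(h) is a mobile business with no fixed premises → exempt from Regulatory Registration.
(i) sells firearms or ammunition; is a sole proprietorship; operates coin-operated machines → Firearms Dealer Authorization required.
(j) is a mobile business with no fixed premises → Mobile Vendor Certificate required.
(k) does not board or breed animals → Kennel License not required.
(l) sells firearms or ammunition; is a sole proprietorship → Operating Permit required.
(m) is a sole proprietorship → Regulatory Registration required.
(n) is a mobile business with no fixed premises; operates coin-operated machines → Municipal Registration required.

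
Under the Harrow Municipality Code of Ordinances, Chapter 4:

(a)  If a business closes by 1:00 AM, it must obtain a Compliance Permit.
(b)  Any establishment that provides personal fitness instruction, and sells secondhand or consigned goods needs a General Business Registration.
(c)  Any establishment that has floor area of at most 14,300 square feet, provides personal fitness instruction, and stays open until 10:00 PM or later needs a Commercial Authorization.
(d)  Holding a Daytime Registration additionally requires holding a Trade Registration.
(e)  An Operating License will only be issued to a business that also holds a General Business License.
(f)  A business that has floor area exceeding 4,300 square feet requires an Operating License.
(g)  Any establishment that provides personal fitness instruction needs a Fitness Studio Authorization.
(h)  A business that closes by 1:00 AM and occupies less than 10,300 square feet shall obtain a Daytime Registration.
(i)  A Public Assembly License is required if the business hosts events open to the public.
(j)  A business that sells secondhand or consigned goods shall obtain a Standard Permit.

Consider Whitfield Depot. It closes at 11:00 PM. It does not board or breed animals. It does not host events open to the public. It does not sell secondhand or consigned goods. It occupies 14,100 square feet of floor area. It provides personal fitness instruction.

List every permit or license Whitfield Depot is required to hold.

(a) closes 11:00 PM, at/before 1:00 AM → Compliance Permit required.
(b) provides personal fitness instruction; does not sell secondhand or consigned goods → General Business Registration not required.
(c) floor area 14,100 square feet ≤ 14,300 square feet; provides personal fitness instruction; closes 11:00 PM, after 10:00 PM → Commercial Authorization required.
(d) Daytime Registration is not required → no effect.
(e) Operating License is required → General Business License also required.
(f) floor area 14,100 square feet > 4,300 square feet → Operating License required.
(g) provides personal fitness instruction → Fitness Studio Authorization required.
(h) closes 11:00 PM, at/before 1:00 AM; floor area 14,100 square feet ≥ 10,300 square feet → Daytime Registration not required.
(i) does not host events open to the public → Public Assembly License not required.
(j) does not sell secondhand or consigned goods → Standard Permit not required.

Commercial Authorization, Compliance Permit, Fitness Studio Authorization, General Business License, Operating License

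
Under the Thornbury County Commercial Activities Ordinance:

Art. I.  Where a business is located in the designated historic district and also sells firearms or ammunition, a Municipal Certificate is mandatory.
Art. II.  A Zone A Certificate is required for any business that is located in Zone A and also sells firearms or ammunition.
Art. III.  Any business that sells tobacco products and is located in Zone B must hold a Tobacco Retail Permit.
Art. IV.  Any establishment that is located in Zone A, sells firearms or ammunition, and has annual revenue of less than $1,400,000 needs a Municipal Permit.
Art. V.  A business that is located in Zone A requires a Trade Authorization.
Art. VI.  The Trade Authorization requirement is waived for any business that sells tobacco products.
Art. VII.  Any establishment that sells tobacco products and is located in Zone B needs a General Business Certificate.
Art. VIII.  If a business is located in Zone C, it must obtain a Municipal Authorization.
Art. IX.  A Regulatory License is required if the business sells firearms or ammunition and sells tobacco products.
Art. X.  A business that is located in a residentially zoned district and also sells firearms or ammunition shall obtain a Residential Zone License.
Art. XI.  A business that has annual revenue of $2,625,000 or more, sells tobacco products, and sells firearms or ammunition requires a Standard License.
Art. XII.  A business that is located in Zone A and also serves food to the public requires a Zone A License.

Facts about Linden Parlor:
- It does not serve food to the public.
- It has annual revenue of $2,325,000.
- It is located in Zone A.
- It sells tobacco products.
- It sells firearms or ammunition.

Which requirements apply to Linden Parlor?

Art. I. is located in Zone A (not: is located in the designated historic district); sells firearms or ammunition → Municipal Certificate not required.
Art. II. is located in Zone A; sells firearms or ammunition → Zone A Certificate required.
Art. III. sells tobacco products; is located in Zone A (not: is located in Zone B) → Tobacco Retail Permit not required.
Art. IV. is located in Zone A; sells firearms or ammunition; revenue $2,325,000 ≥ $1,400,000 → Municipal Permit not required.
Art. V. is located in Zone A → Trade Authorization required.
Art. VI. sells tobacco products → exempt from Trade Authorization.
Art. VII. sells tobacco products; is located in Zone A (not: is located in Zone B) → General Business Certificate not required.
Art. VIII. is located in Zone A (not: is located in Zone C) → Municipal Authorization not required.
Art. IX. sells firearms or ammunition; sells tobacco products → Regulatory License required.
Art. X. is located in Zone A (not: is located in a residentially zoned district); sells firearms or ammunition → Residential Zone License not required.
Art. XI. revenue $2,325,000 < $2,625,000; sells tobacco products; sells firearms or ammunition → Standard License not required.
Art. XII. is located in Zone A; does not serve food to the public → Zone A License not required.

Regulatory License, Zone A Certificate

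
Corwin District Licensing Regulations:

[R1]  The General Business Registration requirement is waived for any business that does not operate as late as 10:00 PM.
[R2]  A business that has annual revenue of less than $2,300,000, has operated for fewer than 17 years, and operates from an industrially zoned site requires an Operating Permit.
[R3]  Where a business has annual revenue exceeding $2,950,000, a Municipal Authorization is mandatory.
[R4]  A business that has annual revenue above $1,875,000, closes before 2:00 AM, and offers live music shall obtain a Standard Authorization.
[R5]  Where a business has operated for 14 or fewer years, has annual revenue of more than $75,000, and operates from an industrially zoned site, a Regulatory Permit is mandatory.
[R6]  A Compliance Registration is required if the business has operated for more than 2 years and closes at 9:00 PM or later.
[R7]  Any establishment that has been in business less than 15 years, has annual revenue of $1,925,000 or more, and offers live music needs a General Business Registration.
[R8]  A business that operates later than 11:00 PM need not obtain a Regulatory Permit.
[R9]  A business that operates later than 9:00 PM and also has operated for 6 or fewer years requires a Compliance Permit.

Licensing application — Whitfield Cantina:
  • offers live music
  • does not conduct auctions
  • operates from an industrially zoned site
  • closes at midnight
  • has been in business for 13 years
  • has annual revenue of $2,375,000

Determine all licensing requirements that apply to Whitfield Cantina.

[R1] closes midnight, after 10:00 PM → General Business Registration exemption does not apply.
[R2] revenue $2,375,000 ≥ $2,300,000; years in business 13 < 17; operates from an industrially zoned site → Operating Permit not required.
[R3] revenue $2,375,000 ≤ $2,950,000 → Municipal Authorization not required.
[R4] revenue $2,375,000 > $1,875,000; closes midnight, at/before 2:00 AM; offers live music → Standard Authorization required.
[R5] years in business 13 ≤ 14; revenue $2,375,000 > $75,000; operates from an industrially zoned site → Regulatory Permit required.
[R6] years in business 13 > 2; closes midnight, after 9:00 PM → Compliance Registration required.
[R7] years in business 13 < 15; revenue $2,375,000 ≥ $1,925,000; offers live music → General Business Registration required.
[R8] closes midnight, after 11:00 PM → exempt from Regulatory Permit.
[R9] closes midnight, after 9:00 PM; years in business 13 > 6 → Compliance Permit not required.

Compliance Registration, General Business Registration, Standard Authorization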